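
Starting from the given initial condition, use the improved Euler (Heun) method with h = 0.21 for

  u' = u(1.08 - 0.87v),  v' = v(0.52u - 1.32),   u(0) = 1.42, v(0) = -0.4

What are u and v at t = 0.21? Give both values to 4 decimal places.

Heun on (u,v): k1 = f(t_n, state_n); k2 = f(t_n + h, state_n + h·k1); state_{n+1} = state_n + (h/2)·(k1 + k2).
0.000000: (1.420000, -0.400000)
  k1 = (2.027760, 0.232640)
  predictor → (1.845830, -0.351146)
  k2 = (2.557391, 0.126472)
  → (1.901441, -0.362293)
(u(0.21), v(0.21)) ≈ (1.9014, -0.3623)

1.9014, -0.3623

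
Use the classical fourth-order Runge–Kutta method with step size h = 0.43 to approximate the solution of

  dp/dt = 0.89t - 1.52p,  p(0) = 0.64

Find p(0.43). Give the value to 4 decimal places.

0.4008

RK4: k1 = f(t_n, p_n); k2 = f(t_n + h/2, p_n + (h/2)·k1); k3 = f(t_n + h/2, p_n + (h/2)·k2); k4 = f(t_n + h, p_n + h·k3); p_{n+1} = p_n + (h/6)·(k1 + 2k2 + 2k3 + k4).
t=0.000000, p=0.640000:
  k1 = f(0.000000, 0.640000) = -0.972800
  k2 = f(0.215000, 0.430848) = -0.463539
  k3 = f(0.215000, 0.540339) = -0.629965
  k4 = f(0.430000, 0.369115) = -0.178355
  p ← 0.640000 + (0.43/6)·(k1 + 2k2 + 2k3 + k4) = 0.400765
p(0.43) ≈ 0.4008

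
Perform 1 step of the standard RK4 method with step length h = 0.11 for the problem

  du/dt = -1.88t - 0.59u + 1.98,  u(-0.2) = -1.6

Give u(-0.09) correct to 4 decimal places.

-1.2597

RK4: k1 = f(t_n, u_n); k2 = f(t_n + h/2, u_n + (h/2)·k1); k3 = f(t_n + h/2, u_n + (h/2)·k2); k4 = f(t_n + h, u_n + h·k3); u_{n+1} = u_n + (h/6)·(k1 + 2k2 + 2k3 + k4).
t=-0.200000, u=-1.600000:
  k1 = f(-0.200000, -1.600000) = 3.300000
  k2 = f(-0.145000, -1.418500) = 3.089515
  k3 = f(-0.145000, -1.430077) = 3.096345
  k4 = f(-0.090000, -1.259402) = 2.892247
  u ← -1.600000 + (0.11/6)·(k1 + 2k2 + 2k3 + k4) = -1.259661
u(-0.09) ≈ -1.2597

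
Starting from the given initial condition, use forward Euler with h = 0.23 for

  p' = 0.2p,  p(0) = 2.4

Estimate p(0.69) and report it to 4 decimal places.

Euler: p_{n+1} = p_n + h·f(x_n, p_n).
x=0.000000, p=2.400000: f=0.480000 → p ← 2.400000 + 0.23·0.480000 = 2.510400
x=0.230000, p=2.510400: f=0.502080 → p ← 2.510400 + 0.23·0.502080 = 2.625878
x=0.460000, p=2.625878: f=0.525176 → p ← 2.625878 + 0.23·0.525176 = 2.746669
p(0.69) ≈ 2.7467

2.7467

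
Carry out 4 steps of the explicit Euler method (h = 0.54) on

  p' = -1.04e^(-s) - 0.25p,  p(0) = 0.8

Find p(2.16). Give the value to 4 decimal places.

-0.4366

Euler: p_{n+1} = p_n + h·f(s_n, p_n).
s=0.000000, p=0.800000: f=-1.240000 → p ← 0.800000 + 0.54·(-1.240000) = 0.130400
s=0.540000, p=0.130400: f=-0.638658 → p ← 0.130400 + 0.54·(-0.638658) = -0.214475
s=1.080000, p=-0.214475: f=-0.299560 → p ← -0.214475 + 0.54·(-0.299560) = -0.376238
s=1.620000, p=-0.376238: f=-0.111755 → p ← -0.376238 + 0.54·(-0.111755) = -0.436586
p(2.16) ≈ -0.4366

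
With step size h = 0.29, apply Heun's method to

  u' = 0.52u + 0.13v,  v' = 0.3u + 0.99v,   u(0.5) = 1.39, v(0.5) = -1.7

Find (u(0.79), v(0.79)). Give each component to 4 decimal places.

Heun on (u,v): k1 = f(s_n, state_n); k2 = f(s_n + h, state_n + h·k1); state_{n+1} = state_n + (h/2)·(k1 + k2).
0.500000: (1.390000, -1.700000)
  k1 = (0.501800, -1.266000)
  predictor → (1.535522, -2.067140)
  k2 = (0.529743, -1.585812)
  → (1.539574, -2.113513)
(u(0.79), v(0.79)) ≈ (1.5396, -2.1135)

1.5396, -2.1135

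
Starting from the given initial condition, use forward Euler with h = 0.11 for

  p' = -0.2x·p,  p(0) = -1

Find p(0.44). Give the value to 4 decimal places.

Euler: p_{n+1} = p_n + h·f(x_n, p_n).
x=0.000000, p=-1.000000: f=0.000000 → p ← -1.000000 + 0.11·0.000000 = -1.000000
x=0.110000, p=-1.000000: f=0.022000 → p ← -1.000000 + 0.11·0.022000 = -0.997580
x=0.220000, p=-0.997580: f=0.043894 → p ← -0.997580 + 0.11·0.043894 = -0.992752
x=0.330000, p=-0.992752: f=0.065522 → p ← -0.992752 + 0.11·0.065522 = -0.985544
p(0.44) ≈ -0.9855

-0.9855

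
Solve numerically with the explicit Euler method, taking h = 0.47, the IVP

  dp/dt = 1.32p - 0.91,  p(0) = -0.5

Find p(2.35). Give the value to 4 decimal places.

Euler: p_{n+1} = p_n + h·f(t_n, p_n).
t=0.000000, p=-0.500000: f=-1.570000 → p ← -0.500000 + 0.47·(-1.570000) = -1.237900
t=0.470000, p=-1.237900: f=-2.544028 → p ← -1.237900 + 0.47·(-2.544028) = -2.433593
t=0.940000, p=-2.433593: f=-4.122343 → p ← -2.433593 + 0.47·(-4.122343) = -4.371094
t=1.410000, p=-4.371094: f=-6.679845 → p ← -4.371094 + 0.47·(-6.679845) = -7.510621
t=1.880000, p=-7.510621: f=-10.824020 → p ← -7.510621 + 0.47·(-10.824020) = -12.597911
p(2.35) ≈ -12.5979

-12.5979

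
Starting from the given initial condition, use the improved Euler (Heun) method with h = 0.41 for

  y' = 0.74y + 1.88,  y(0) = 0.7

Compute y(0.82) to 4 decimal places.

3.3603

Heun: k1 = f(x_n, y_n); k2 = f(x_n + h, y_n + h·k1); y_{n+1} = y_n + (h/2)·(k1 + k2).
x=0.000000, y=0.700000:
  k1 = f(0.000000, 0.700000) = 2.398000
  k2 = f(0.410000, 1.683180) = 3.125553
  y ← 0.700000 + (0.41/2)·(2.398000 + 3.125553) = 1.832328
x=0.410000, y=1.832328:
  k1 = f(0.410000, 1.832328) = 3.235923
  k2 = f(0.820000, 3.159057) = 4.217702
  y ← 1.832328 + (0.41/2)·(3.235923 + 4.217702) = 3.360322
y(0.82) ≈ 3.3603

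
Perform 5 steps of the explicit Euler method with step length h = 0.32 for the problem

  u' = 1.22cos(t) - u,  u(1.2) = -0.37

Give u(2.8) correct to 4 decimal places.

Euler: u_{n+1} = u_n + h·f(t_n, u_n).
t=1.200000, u=-0.370000: f=0.812076 → u ← -0.370000 + 0.32·0.812076 = -0.110136
t=1.520000, u=-0.110136: f=0.172080 → u ← -0.110136 + 0.32·0.172080 = -0.055070
t=1.840000, u=-0.055070: f=-0.269406 → u ← -0.055070 + 0.32·(-0.269406) = -0.141280
t=2.160000, u=-0.141280: f=-0.536673 → u ← -0.141280 + 0.32·(-0.536673) = -0.313015
t=2.480000, u=-0.313015: f=-0.649583 → u ← -0.313015 + 0.32·(-0.649583) = -0.520882
u(2.8) ≈ -0.5209

-0.5209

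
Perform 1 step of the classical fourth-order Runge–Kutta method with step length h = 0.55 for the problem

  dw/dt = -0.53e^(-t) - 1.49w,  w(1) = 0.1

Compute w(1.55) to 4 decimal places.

-0.0094

RK4: k1 = f(t_n, w_n); k2 = f(t_n + h/2, w_n + (h/2)·k1); k3 = f(t_n + h/2, w_n + (h/2)·k2); k4 = f(t_n + h, w_n + h·k3); w_{n+1} = w_n + (h/6)·(k1 + 2k2 + 2k3 + k4).
t=1.000000, w=0.100000:
  k1 = f(1.000000, 0.100000) = -0.343976
  k2 = f(1.275000, 0.005407) = -0.156154
  k3 = f(1.275000, 0.057058) = -0.233114
  k4 = f(1.550000, -0.028213) = -0.070454
  w ← 0.100000 + (0.55/6)·(k1 + 2k2 + 2k3 + k4) = -0.009355
w(1.55) ≈ -0.0094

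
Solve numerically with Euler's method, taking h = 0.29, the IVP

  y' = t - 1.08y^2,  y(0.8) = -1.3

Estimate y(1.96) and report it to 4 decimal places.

-5.4372

Euler: y_{n+1} = y_n + h·f(t_n, y_n).
t=0.800000, y=-1.300000: f=-1.025200 → y ← -1.300000 + 0.29·(-1.025200) = -1.597308
t=1.090000, y=-1.597308: f=-1.665504 → y ← -1.597308 + 0.29·(-1.665504) = -2.080304
t=1.380000, y=-2.080304: f=-3.293879 → y ← -2.080304 + 0.29·(-3.293879) = -3.035529
t=1.670000, y=-3.035529: f=-8.281592 → y ← -3.035529 + 0.29·(-8.281592) = -5.437191
y(1.96) ≈ -5.4372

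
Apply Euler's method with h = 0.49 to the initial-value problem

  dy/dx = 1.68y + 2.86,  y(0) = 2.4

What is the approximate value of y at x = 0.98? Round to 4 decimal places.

Euler: y_{n+1} = y_n + h·f(x_n, y_n).
x=0.000000, y=2.400000: f=6.892000 → y ← 2.400000 + 0.49·6.892000 = 5.777080
x=0.490000, y=5.777080: f=12.565494 → y ← 5.777080 + 0.49·12.565494 = 11.934172
y(0.98) ≈ 11.9342

11.9342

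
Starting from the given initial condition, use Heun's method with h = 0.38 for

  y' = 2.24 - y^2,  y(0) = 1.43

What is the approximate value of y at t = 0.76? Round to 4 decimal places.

1.4794

Heun: k1 = f(t_n, y_n); k2 = f(t_n + h, y_n + h·k1); y_{n+1} = y_n + (h/2)·(k1 + k2).
t=0.000000, y=1.430000:
  k1 = f(0.000000, 1.430000) = 0.195100
  k2 = f(0.380000, 1.504138) = -0.022431
  y ← 1.430000 + (0.38/2)·(0.195100 + (-0.022431)) = 1.462807
t=0.380000, y=1.462807:
  k1 = f(0.380000, 1.462807) = 0.100195
  k2 = f(0.760000, 1.500881) = -0.012645
  y ← 1.462807 + (0.38/2)·(0.100195 + (-0.012645)) = 1.479442
y(0.76) ≈ 1.4794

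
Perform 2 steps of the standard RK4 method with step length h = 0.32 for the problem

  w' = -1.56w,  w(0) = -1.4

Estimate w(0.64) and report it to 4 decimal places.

-0.5163

RK4: k1 = f(t_n, w_n); k2 = f(t_n + h/2, w_n + (h/2)·k1); k3 = f(t_n + h/2, w_n + (h/2)·k2); k4 = f(t_n + h, w_n + h·k3); w_{n+1} = w_n + (h/6)·(k1 + 2k2 + 2k3 + k4).
t=0.000000, w=-1.400000:
  k1 = f(0.000000, -1.400000) = 2.184000
  k2 = f(0.160000, -1.050560) = 1.638874
  k3 = f(0.160000, -1.137780) = 1.774937
  k4 = f(0.320000, -0.832020) = 1.297951
  w ← -1.400000 + (0.32/6)·(k1 + 2k2 + 2k3 + k4) = -0.850156
t=0.320000, w=-0.850156:
  k1 = f(0.320000, -0.850156) = 1.326244
  k2 = f(0.480000, -0.637957) = 0.995213
  k3 = f(0.480000, -0.690922) = 1.077838
  k4 = f(0.640000, -0.505248) = 0.788187
  w ← -0.850156 + (0.32/6)·(k1 + 2k2 + 2k3 + k4) = -0.516261
w(0.64) ≈ -0.5163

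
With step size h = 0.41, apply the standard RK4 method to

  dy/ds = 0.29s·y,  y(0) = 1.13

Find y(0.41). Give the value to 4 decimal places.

1.1579

RK4: k1 = f(s_n, y_n); k2 = f(s_n + h/2, y_n + (h/2)·k1); k3 = f(s_n + h/2, y_n + (h/2)·k2); k4 = f(s_n + h, y_n + h·k3); y_{n+1} = y_n + (h/6)·(k1 + 2k2 + 2k3 + k4).
s=0.000000, y=1.130000:
  k1 = f(0.000000, 1.130000) = 0.000000
  k2 = f(0.205000, 1.130000) = 0.067178
  k3 = f(0.205000, 1.143772) = 0.067997
  k4 = f(0.410000, 1.157879) = 0.137672
  y ← 1.130000 + (0.41/6)·(k1 + 2k2 + 2k3 + k4) = 1.157882
y(0.41) ≈ 1.1579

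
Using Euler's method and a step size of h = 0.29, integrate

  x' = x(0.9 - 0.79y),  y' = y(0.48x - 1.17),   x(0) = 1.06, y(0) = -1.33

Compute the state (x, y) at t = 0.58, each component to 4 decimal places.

Euler on (x,y): x_{n+1} = x_n + h·x', y_{n+1} = y_n + h·y'.
0.000000: (1.060000, -1.330000); f=(2.067742, 0.879396) → (1.659645, -1.074975)
0.290000: (1.659645, -1.074975); f=(2.903102, 0.401364) → (2.501545, -0.958580)
(x(0.58), y(0.58)) ≈ (2.5015, -0.9586)

2.5015, -0.9586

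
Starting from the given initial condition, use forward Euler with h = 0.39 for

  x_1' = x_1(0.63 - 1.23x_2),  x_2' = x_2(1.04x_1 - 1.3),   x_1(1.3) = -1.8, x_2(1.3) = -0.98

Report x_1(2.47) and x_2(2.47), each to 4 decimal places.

-4.6604, 0.1638

Euler on (x_1,x_2): x_1_{n+1} = x_1_n + h·x_1', x_2_{n+1} = x_2_n + h·x_2'.
1.300000: (-1.800000, -0.980000); f=(-3.303720, 3.108560) → (-3.088451, 0.232338)
1.690000: (-3.088451, 0.232338); f=(-1.063118, -1.048308) → (-3.503067, -0.176502)
2.080000: (-3.503067, -0.176502); f=(-2.967438, 0.872482) → (-4.660368, 0.163766)
(x_1(2.47), x_2(2.47)) ≈ (-4.6604, 0.1638)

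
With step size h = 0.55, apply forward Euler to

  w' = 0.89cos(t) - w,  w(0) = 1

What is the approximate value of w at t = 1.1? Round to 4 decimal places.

0.8401

Euler: w_{n+1} = w_n + h·f(t_n, w_n).
t=0.000000, w=1.000000: f=-0.110000 → w ← 1.000000 + 0.55·(-0.110000) = 0.939500
t=0.550000, w=0.939500: f=-0.180753 → w ← 0.939500 + 0.55·(-0.180753) = 0.840086
w(1.1) ≈ 0.8401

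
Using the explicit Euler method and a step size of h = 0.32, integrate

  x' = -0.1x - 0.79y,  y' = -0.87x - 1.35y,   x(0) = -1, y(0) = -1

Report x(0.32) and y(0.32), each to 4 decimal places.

Euler on (x,y): x_{n+1} = x_n + h·x', y_{n+1} = y_n + h·y'.
0.000000: (-1.000000, -1.000000); f=(0.890000, 2.220000) → (-0.715200, -0.289600)
(x(0.32), y(0.32)) ≈ (-0.7152, -0.2896)

-0.7152, -0.2896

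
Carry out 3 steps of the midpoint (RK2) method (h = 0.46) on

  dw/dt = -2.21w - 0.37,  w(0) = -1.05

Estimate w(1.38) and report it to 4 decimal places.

Midpoint: k1 = f(t_n, w_n); k2 = f(t_n + h/2, w_n + (h/2)·k1); w_{n+1} = w_n + h·k2.
t=0.000000, w=-1.050000:
  k1 = f(0.000000, -1.050000) = 1.950500
  k2 = f(0.230000, -0.601385) = 0.959061
  w ← -1.050000 + 0.46·0.959061 = -0.608832
t=0.460000, w=-0.608832:
  k1 = f(0.460000, -0.608832) = 0.975519
  k2 = f(0.690000, -0.384463) = 0.479663
  w ← -0.608832 + 0.46·0.479663 = -0.388187
t=0.920000, w=-0.388187:
  k1 = f(0.920000, -0.388187) = 0.487894
  k2 = f(1.150000, -0.275972) = 0.239897
  w ← -0.388187 + 0.46·0.239897 = -0.277834
w(1.38) ≈ -0.2778

-0.2778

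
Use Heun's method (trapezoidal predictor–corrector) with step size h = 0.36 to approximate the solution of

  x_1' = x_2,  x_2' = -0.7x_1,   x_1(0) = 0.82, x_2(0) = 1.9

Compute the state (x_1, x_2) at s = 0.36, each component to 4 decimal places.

Heun on (x_1,x_2): k1 = f(s_n, state_n); k2 = f(s_n + h, state_n + h·k1); state_{n+1} = state_n + (h/2)·(k1 + k2).
0.000000: (0.820000, 1.900000)
  k1 = (1.900000, -0.574000)
  predictor → (1.504000, 1.693360)
  k2 = (1.693360, -1.052800)
  → (1.466805, 1.607176)
(x_1(0.36), x_2(0.36)) ≈ (1.4668, 1.6072)

1.4668, 1.6072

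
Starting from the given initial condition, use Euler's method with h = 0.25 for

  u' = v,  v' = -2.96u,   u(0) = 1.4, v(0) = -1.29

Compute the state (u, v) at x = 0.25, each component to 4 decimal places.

Euler on (u,v): u_{n+1} = u_n + h·u', v_{n+1} = v_n + h·v'.
0.000000: (1.400000, -1.290000); f=(-1.290000, -4.144000) → (1.077500, -2.326000)
(u(0.25), v(0.25)) ≈ (1.0775, -2.3260)

1.0775, -2.3260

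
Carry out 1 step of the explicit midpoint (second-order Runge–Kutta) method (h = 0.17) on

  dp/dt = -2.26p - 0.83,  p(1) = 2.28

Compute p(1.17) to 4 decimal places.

Midpoint: k1 = f(t_n, p_n); k2 = f(t_n + h/2, p_n + (h/2)·k1); p_{n+1} = p_n + h·k2.
t=1.000000, p=2.280000:
  k1 = f(1.000000, 2.280000) = -5.982800
  k2 = f(1.085000, 1.771462) = -4.833504
  p ← 2.280000 + 0.17·(-4.833504) = 1.458304
p(1.17) ≈ 1.4583

1.4583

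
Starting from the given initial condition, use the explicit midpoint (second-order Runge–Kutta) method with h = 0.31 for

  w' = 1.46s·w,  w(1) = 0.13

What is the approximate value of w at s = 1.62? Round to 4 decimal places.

0.3967

Midpoint: k1 = f(s_n, w_n); k2 = f(s_n + h/2, w_n + (h/2)·k1); w_{n+1} = w_n + h·k2.
s=1.000000, w=0.130000:
  k1 = f(1.000000, 0.130000) = 0.189800
  k2 = f(1.155000, 0.159419) = 0.268828
  w ← 0.130000 + 0.31·0.268828 = 0.213337
s=1.310000, w=0.213337:
  k1 = f(1.310000, 0.213337) = 0.408028
  k2 = f(1.465000, 0.276581) = 0.591579
  w ← 0.213337 + 0.31·0.591579 = 0.396726
w(1.62) ≈ 0.3967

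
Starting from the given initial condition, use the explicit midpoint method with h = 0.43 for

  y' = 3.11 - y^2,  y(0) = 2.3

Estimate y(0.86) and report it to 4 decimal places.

2.0960

Midpoint: k1 = f(s_n, y_n); k2 = f(s_n + h/2, y_n + (h/2)·k1); y_{n+1} = y_n + h·k2.
s=0.000000, y=2.300000:
  k1 = f(0.000000, 2.300000) = -2.180000
  k2 = f(0.215000, 1.831300) = -0.243660
  y ← 2.300000 + 0.43·(-0.243660) = 2.195226
s=0.430000, y=2.195226:
  k1 = f(0.430000, 2.195226) = -1.709019
  k2 = f(0.645000, 1.827787) = -0.230806
  y ← 2.195226 + 0.43·(-0.230806) = 2.095980
y(0.86) ≈ 2.0960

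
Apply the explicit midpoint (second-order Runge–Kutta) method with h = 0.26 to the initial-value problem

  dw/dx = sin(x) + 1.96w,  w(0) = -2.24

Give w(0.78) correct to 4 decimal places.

Midpoint: k1 = f(x_n, w_n); k2 = f(x_n + h/2, w_n + (h/2)·k1); w_{n+1} = w_n + h·k2.
x=0.000000, w=-2.240000:
  k1 = f(0.000000, -2.240000) = -4.390400
  k2 = f(0.130000, -2.810752) = -5.379440
  w ← -2.240000 + 0.26·(-5.379440) = -3.638654
x=0.260000, w=-3.638654:
  k1 = f(0.260000, -3.638654) = -6.874682
  k2 = f(0.390000, -4.532363) = -8.503243
  w ← -3.638654 + 0.26·(-8.503243) = -5.849498
x=0.520000, w=-5.849498:
  k1 = f(0.520000, -5.849498) = -10.968135
  k2 = f(0.650000, -7.275355) = -13.654510
  w ← -5.849498 + 0.26·(-13.654510) = -9.399670
w(0.78) ≈ -9.3997

-9.3997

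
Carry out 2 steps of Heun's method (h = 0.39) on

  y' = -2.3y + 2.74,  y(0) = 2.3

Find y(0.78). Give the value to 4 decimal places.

Heun: k1 = f(x_n, y_n); k2 = f(x_n + h, y_n + h·k1); y_{n+1} = y_n + (h/2)·(k1 + k2).
x=0.000000, y=2.300000:
  k1 = f(0.000000, 2.300000) = -2.550000
  k2 = f(0.390000, 1.305500) = -0.262650
  y ← 2.300000 + (0.39/2)·(-2.550000 + (-0.262650)) = 1.751533
x=0.390000, y=1.751533:
  k1 = f(0.390000, 1.751533) = -1.288526
  k2 = f(0.780000, 1.249008) = -0.132718
  y ← 1.751533 + (0.39/2)·(-1.288526 + (-0.132718)) = 1.474391
y(0.78) ≈ 1.4744

1.4744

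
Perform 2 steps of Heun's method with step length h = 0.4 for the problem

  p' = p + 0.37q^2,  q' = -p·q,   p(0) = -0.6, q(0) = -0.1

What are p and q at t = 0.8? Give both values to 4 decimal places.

-1.3068, -0.2008

Heun on (p,q): k1 = f(t_n, state_n); k2 = f(t_n + h, state_n + h·k1); state_{n+1} = state_n + (h/2)·(k1 + k2).
0.000000: (-0.600000, -0.100000)
  k1 = (-0.596300, -0.060000)
  predictor → (-0.838520, -0.124000)
  k2 = (-0.832831, -0.103976)
  → (-0.885826, -0.132795)
0.400000: (-0.885826, -0.132795)
  k1 = (-0.879301, -0.117634)
  predictor → (-1.237547, -0.179849)
  k2 = (-1.225579, -0.222571)
  → (-1.306802, -0.200836)
(p(0.8), q(0.8)) ≈ (-1.3068, -0.2008)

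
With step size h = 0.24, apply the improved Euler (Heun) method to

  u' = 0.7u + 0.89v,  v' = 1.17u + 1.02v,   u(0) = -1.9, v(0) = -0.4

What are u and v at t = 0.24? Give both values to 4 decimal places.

Heun on (u,v): k1 = f(t_n, state_n); k2 = f(t_n + h, state_n + h·k1); state_{n+1} = state_n + (h/2)·(k1 + k2).
0.000000: (-1.900000, -0.400000)
  k1 = (-1.686000, -2.631000)
  predictor → (-2.304640, -1.031440)
  k2 = (-2.531230, -3.748498)
  → (-2.406068, -1.165540)
(u(0.24), v(0.24)) ≈ (-2.4061, -1.1655)

-2.4061, -1.1655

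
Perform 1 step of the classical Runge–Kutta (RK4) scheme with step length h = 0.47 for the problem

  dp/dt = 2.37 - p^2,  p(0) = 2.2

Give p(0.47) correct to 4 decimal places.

1.7005

RK4: k1 = f(t_n, p_n); k2 = f(t_n + h/2, p_n + (h/2)·k1); k3 = f(t_n + h/2, p_n + (h/2)·k2); k4 = f(t_n + h, p_n + h·k3); p_{n+1} = p_n + (h/6)·(k1 + 2k2 + 2k3 + k4).
t=0.000000, p=2.200000:
  k1 = f(0.000000, 2.200000) = -2.470000
  k2 = f(0.235000, 1.619550) = -0.252942
  k3 = f(0.235000, 2.140559) = -2.211991
  k4 = f(0.470000, 1.160364) = 1.023555
  p ← 2.200000 + (0.47/6)·(k1 + 2k2 + 2k3 + k4) = 1.700522
p(0.47) ≈ 1.7005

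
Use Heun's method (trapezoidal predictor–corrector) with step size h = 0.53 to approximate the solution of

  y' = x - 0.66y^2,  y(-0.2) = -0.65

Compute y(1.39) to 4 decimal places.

Heun: k1 = f(x_n, y_n); k2 = f(x_n + h, y_n + h·k1); y_{n+1} = y_n + (h/2)·(k1 + k2).
x=-0.200000, y=-0.650000:
  k1 = f(-0.200000, -0.650000) = -0.478850
  k2 = f(0.330000, -0.903791) = -0.209113
  y ← -0.650000 + (0.53/2)·(-0.478850 + (-0.209113)) = -0.832310
x=0.330000, y=-0.832310:
  k1 = f(0.330000, -0.832310) = -0.127208
  k2 = f(0.860000, -0.899731) = 0.325720
  y ← -0.832310 + (0.53/2)·(-0.127208 + 0.325720) = -0.779705
x=0.860000, y=-0.779705:
  k1 = f(0.860000, -0.779705) = 0.458760
  k2 = f(1.390000, -0.536562) = 1.199987
  y ← -0.779705 + (0.53/2)·(0.458760 + 1.199987) = -0.340137
y(1.39) ≈ -0.3401

-0.3401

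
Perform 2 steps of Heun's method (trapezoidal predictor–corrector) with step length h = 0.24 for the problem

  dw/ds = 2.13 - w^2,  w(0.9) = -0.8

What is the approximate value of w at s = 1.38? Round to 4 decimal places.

Heun: k1 = f(s_n, w_n); k2 = f(s_n + h, w_n + h·k1); w_{n+1} = w_n + (h/2)·(k1 + k2).
s=0.900000, w=-0.800000:
  k1 = f(0.900000, -0.800000) = 1.490000
  k2 = f(1.140000, -0.442400) = 1.934282
  w ← -0.800000 + (0.24/2)·(1.490000 + 1.934282) = -0.389086
s=1.140000, w=-0.389086:
  k1 = f(1.140000, -0.389086) = 1.978612
  k2 = f(1.380000, 0.085781) = 2.122642
  w ← -0.389086 + (0.24/2)·(1.978612 + 2.122642) = 0.103064
w(1.38) ≈ 0.1031

0.1031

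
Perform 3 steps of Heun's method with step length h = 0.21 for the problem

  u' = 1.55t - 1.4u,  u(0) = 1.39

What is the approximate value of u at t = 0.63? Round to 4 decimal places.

Heun: k1 = f(t_n, u_n); k2 = f(t_n + h, u_n + h·k1); u_{n+1} = u_n + (h/2)·(k1 + k2).
t=0.000000, u=1.390000:
  k1 = f(0.000000, 1.390000) = -1.946000
  k2 = f(0.210000, 0.981340) = -1.048376
  u ← 1.390000 + (0.21/2)·(-1.946000 + (-1.048376)) = 1.075591
t=0.210000, u=1.075591:
  k1 = f(0.210000, 1.075591) = -1.180327
  k2 = f(0.420000, 0.827722) = -0.507811
  u ← 1.075591 + (0.21/2)·(-1.180327 + (-0.507811)) = 0.898336
t=0.420000, u=0.898336:
  k1 = f(0.420000, 0.898336) = -0.606671
  k2 = f(0.630000, 0.770935) = -0.102809
  u ← 0.898336 + (0.21/2)·(-0.606671 + (-0.102809)) = 0.823841
u(0.63) ≈ 0.8238

0.8238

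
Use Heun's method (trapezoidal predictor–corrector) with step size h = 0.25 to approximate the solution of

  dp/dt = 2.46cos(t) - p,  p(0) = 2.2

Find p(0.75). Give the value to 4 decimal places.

Heun: k1 = f(t_n, p_n); k2 = f(t_n + h, p_n + h·k1); p_{n+1} = p_n + (h/2)·(k1 + k2).
t=0.000000, p=2.200000:
  k1 = f(0.000000, 2.200000) = 0.260000
  k2 = f(0.250000, 2.265000) = 0.118525
  p ← 2.200000 + (0.25/2)·(0.260000 + 0.118525) = 2.247316
t=0.250000, p=2.247316:
  k1 = f(0.250000, 2.247316) = 0.136209
  k2 = f(0.500000, 2.281368) = -0.122515
  p ← 2.247316 + (0.25/2)·(0.136209 + (-0.122515)) = 2.249027
t=0.500000, p=2.249027:
  k1 = f(0.500000, 2.249027) = -0.090174
  k2 = f(0.750000, 2.226484) = -0.426529
  p ← 2.249027 + (0.25/2)·(-0.090174 + (-0.426529)) = 2.184439
p(0.75) ≈ 2.1844

2.1844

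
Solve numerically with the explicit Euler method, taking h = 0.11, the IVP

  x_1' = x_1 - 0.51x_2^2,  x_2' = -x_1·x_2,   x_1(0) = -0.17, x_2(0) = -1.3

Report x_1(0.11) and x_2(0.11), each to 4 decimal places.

Euler on (x_1,x_2): x_1_{n+1} = x_1_n + h·x_1', x_2_{n+1} = x_2_n + h·x_2'.
0.000000: (-0.170000, -1.300000); f=(-1.031900, -0.221000) → (-0.283509, -1.324310)
(x_1(0.11), x_2(0.11)) ≈ (-0.2835, -1.3243)

-0.2835, -1.3243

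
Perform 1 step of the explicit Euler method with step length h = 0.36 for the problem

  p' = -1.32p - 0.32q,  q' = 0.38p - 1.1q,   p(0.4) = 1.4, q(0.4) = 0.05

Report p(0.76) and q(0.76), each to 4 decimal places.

Euler on (p,q): p_{n+1} = p_n + h·p', q_{n+1} = q_n + h·q'.
0.400000: (1.400000, 0.050000); f=(-1.864000, 0.477000) → (0.728960, 0.221720)
(p(0.76), q(0.76)) ≈ (0.7290, 0.2217)

0.7290, 0.2217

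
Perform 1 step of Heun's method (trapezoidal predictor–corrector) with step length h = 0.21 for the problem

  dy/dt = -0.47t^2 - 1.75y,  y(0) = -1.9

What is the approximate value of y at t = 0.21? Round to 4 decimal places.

Heun: k1 = f(t_n, y_n); k2 = f(t_n + h, y_n + h·k1); y_{n+1} = y_n + (h/2)·(k1 + k2).
t=0.000000, y=-1.900000:
  k1 = f(0.000000, -1.900000) = 3.325000
  k2 = f(0.210000, -1.201750) = 2.082336
  y ← -1.900000 + (0.21/2)·(3.325000 + 2.082336) = -1.332230
y(0.21) ≈ -1.3322

-1.3322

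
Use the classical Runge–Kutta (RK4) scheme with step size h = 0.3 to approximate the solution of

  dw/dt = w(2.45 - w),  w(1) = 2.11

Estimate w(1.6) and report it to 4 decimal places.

2.3621

RK4: k1 = f(t_n, w_n); k2 = f(t_n + h/2, w_n + (h/2)·k1); k3 = f(t_n + h/2, w_n + (h/2)·k2); k4 = f(t_n + h, w_n + h·k3); w_{n+1} = w_n + (h/6)·(k1 + 2k2 + 2k3 + k4).
t=1.000000, w=2.110000:
  k1 = f(1.000000, 2.110000) = 0.717400
  k2 = f(1.150000, 2.217610) = 0.515350
  k3 = f(1.150000, 2.187303) = 0.574599
  k4 = f(1.300000, 2.282380) = 0.382573
  w ← 2.110000 + (0.3/6)·(k1 + 2k2 + 2k3 + k4) = 2.273994
t=1.300000, w=2.273994:
  k1 = f(1.300000, 2.273994) = 0.400237
  k2 = f(1.450000, 2.334029) = 0.270679
  k3 = f(1.450000, 2.314595) = 0.313407
  k4 = f(1.600000, 2.368016) = 0.194140
  w ← 2.273994 + (0.3/6)·(k1 + 2k2 + 2k3 + k4) = 2.362121
w(1.6) ≈ 2.3621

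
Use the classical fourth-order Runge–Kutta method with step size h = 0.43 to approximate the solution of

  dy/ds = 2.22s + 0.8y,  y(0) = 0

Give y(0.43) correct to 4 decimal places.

RK4: k1 = f(s_n, y_n); k2 = f(s_n + h/2, y_n + (h/2)·k1); k3 = f(s_n + h/2, y_n + (h/2)·k2); k4 = f(s_n + h, y_n + h·k3); y_{n+1} = y_n + (h/6)·(k1 + 2k2 + 2k3 + k4).
s=0.000000, y=0.000000:
  k1 = f(0.000000, 0.000000) = 0.000000
  k2 = f(0.215000, 0.000000) = 0.477300
  k3 = f(0.215000, 0.102620) = 0.559396
  k4 = f(0.430000, 0.240540) = 1.147032
  y ← 0.000000 + (0.43/6)·(k1 + 2k2 + 2k3 + k4) = 0.230797
y(0.43) ≈ 0.2308

0.2308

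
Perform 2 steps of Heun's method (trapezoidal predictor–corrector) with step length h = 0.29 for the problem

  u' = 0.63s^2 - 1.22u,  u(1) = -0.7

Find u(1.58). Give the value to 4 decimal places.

0.1242

Heun: k1 = f(s_n, u_n); k2 = f(s_n + h, u_n + h·k1); u_{n+1} = u_n + (h/2)·(k1 + k2).
s=1.000000, u=-0.700000:
  k1 = f(1.000000, -0.700000) = 1.484000
  k2 = f(1.290000, -0.269640) = 1.377344
  u ← -0.700000 + (0.29/2)·(1.484000 + 1.377344) = -0.285105
s=1.290000, u=-0.285105:
  k1 = f(1.290000, -0.285105) = 1.396211
  k2 = f(1.580000, 0.119796) = 1.426581
  u ← -0.285105 + (0.29/2)·(1.396211 + 1.426581) = 0.124200
u(1.58) ≈ 0.1242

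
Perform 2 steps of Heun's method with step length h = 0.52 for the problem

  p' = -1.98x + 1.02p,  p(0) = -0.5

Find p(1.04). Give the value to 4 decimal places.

-2.7886

Heun: k1 = f(x_n, p_n); k2 = f(x_n + h, p_n + h·k1); p_{n+1} = p_n + (h/2)·(k1 + k2).
x=0.000000, p=-0.500000:
  k1 = f(0.000000, -0.500000) = -0.510000
  k2 = f(0.520000, -0.765200) = -1.810104
  p ← -0.500000 + (0.52/2)·(-0.510000 + (-1.810104)) = -1.103227
x=0.520000, p=-1.103227:
  k1 = f(0.520000, -1.103227) = -2.154892
  k2 = f(1.040000, -2.223771) = -4.327446
  p ← -1.103227 + (0.52/2)·(-2.154892 + (-4.327446)) = -2.788635
p(1.04) ≈ -2.7886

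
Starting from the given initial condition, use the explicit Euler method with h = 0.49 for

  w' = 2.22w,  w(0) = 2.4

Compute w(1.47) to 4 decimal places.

21.8413

Euler: w_{n+1} = w_n + h·f(x_n, w_n).
x=0.000000, w=2.400000: f=5.328000 → w ← 2.400000 + 0.49·5.328000 = 5.010720
x=0.490000, w=5.010720: f=11.123798 → w ← 5.010720 + 0.49·11.123798 = 10.461381
x=0.980000, w=10.461381: f=23.224266 → w ← 10.461381 + 0.49·23.224266 = 21.841272
w(1.47) ≈ 21.8413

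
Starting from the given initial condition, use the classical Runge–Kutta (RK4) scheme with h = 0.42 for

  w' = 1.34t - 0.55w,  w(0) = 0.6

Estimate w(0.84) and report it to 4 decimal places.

0.7857

RK4: k1 = f(t_n, w_n); k2 = f(t_n + h/2, w_n + (h/2)·k1); k3 = f(t_n + h/2, w_n + (h/2)·k2); k4 = f(t_n + h, w_n + h·k3); w_{n+1} = w_n + (h/6)·(k1 + 2k2 + 2k3 + k4).
t=0.000000, w=0.600000:
  k1 = f(0.000000, 0.600000) = -0.330000
  k2 = f(0.210000, 0.530700) = -0.010485
  k3 = f(0.210000, 0.597798) = -0.047389
  k4 = f(0.420000, 0.580097) = 0.243747
  w ← 0.600000 + (0.42/6)·(k1 + 2k2 + 2k3 + k4) = 0.585860
t=0.420000, w=0.585860:
  k1 = f(0.420000, 0.585860) = 0.240577
  k2 = f(0.630000, 0.636381) = 0.494190
  k3 = f(0.630000, 0.689640) = 0.464898
  k4 = f(0.840000, 0.781117) = 0.695986
  w ← 0.585860 + (0.42/6)·(k1 + 2k2 + 2k3 + k4) = 0.785692
w(0.84) ≈ 0.7857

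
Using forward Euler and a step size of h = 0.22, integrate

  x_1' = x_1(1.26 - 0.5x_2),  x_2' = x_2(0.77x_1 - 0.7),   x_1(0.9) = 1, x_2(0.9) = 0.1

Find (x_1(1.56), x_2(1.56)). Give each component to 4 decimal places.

Euler on (x_1,x_2): x_1_{n+1} = x_1_n + h·x_1', x_2_{n+1} = x_2_n + h·x_2'.
0.900000: (1.000000, 0.100000); f=(1.210000, 0.007000) → (1.266200, 0.101540)
1.120000: (1.266200, 0.101540); f=(1.531127, 0.027921) → (1.603048, 0.107683)
1.340000: (1.603048, 0.107683); f=(1.933530, 0.057540) → (2.028425, 0.120341)
(x_1(1.56), x_2(1.56)) ≈ (2.0284, 0.1203)

2.0284, 0.1203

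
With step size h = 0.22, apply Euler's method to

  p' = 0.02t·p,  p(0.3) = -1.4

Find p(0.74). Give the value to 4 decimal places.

Euler: p_{n+1} = p_n + h·f(t_n, p_n).
t=0.300000, p=-1.400000: f=-0.008400 → p ← -1.400000 + 0.22·(-0.008400) = -1.401848
t=0.520000, p=-1.401848: f=-0.014579 → p ← -1.401848 + 0.22·(-0.014579) = -1.405055
p(0.74) ≈ -1.4051

-1.4051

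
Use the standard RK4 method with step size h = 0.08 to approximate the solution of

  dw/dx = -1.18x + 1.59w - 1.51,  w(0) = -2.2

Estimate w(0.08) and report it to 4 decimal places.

RK4: k1 = f(x_n, w_n); k2 = f(x_n + h/2, w_n + (h/2)·k1); k3 = f(x_n + h/2, w_n + (h/2)·k2); k4 = f(x_n + h, w_n + h·k3); w_{n+1} = w_n + (h/6)·(k1 + 2k2 + 2k3 + k4).
x=0.000000, w=-2.200000:
  k1 = f(0.000000, -2.200000) = -5.008000
  k2 = f(0.040000, -2.400320) = -5.373709
  k3 = f(0.040000, -2.414948) = -5.396968
  k4 = f(0.080000, -2.631757) = -5.788894
  w ← -2.200000 + (0.08/6)·(k1 + 2k2 + 2k3 + k4) = -2.631177
w(0.08) ≈ -2.6312

-2.6312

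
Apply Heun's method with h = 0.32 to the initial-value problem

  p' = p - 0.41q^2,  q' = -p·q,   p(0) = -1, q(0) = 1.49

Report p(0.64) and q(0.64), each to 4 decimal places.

Heun on (p,q): k1 = f(t_n, state_n); k2 = f(t_n + h, state_n + h·k1); state_{n+1} = state_n + (h/2)·(k1 + k2).
0.000000: (-1.000000, 1.490000)
  k1 = (-1.910241, 1.490000)
  predictor → (-1.611277, 1.966800)
  k2 = (-3.197281, 3.169060)
  → (-1.817204, 2.235450)
0.320000: (-1.817204, 2.235450)
  k1 = (-3.866070, 4.062267)
  predictor → (-3.054346, 3.535375)
  k2 = (-8.178885, 10.798258)
  → (-3.744396, 4.613134)
(p(0.64), q(0.64)) ≈ (-3.7444, 4.6131)

-3.7444, 4.6131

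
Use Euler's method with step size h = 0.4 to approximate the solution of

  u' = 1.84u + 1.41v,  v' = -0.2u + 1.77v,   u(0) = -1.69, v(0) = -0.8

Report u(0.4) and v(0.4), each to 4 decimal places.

-3.3850, -1.2312

Euler on (u,v): u_{n+1} = u_n + h·u', v_{n+1} = v_n + h·v'.
0.000000: (-1.690000, -0.800000); f=(-4.237600, -1.078000) → (-3.385040, -1.231200)
(u(0.4), v(0.4)) ≈ (-3.3850, -1.2312)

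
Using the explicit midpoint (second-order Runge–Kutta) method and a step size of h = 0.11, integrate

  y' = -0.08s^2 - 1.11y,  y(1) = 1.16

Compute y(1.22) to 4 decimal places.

0.8898

Midpoint: k1 = f(s_n, y_n); k2 = f(s_n + h/2, y_n + (h/2)·k1); y_{n+1} = y_n + h·k2.
s=1.000000, y=1.160000:
  k1 = f(1.000000, 1.160000) = -1.367600
  k2 = f(1.055000, 1.084782) = -1.293150
  y ← 1.160000 + 0.11·(-1.293150) = 1.017753
s=1.110000, y=1.017753:
  k1 = f(1.110000, 1.017753) = -1.228274
  k2 = f(1.165000, 0.950198) = -1.163298
  y ← 1.017753 + 0.11·(-1.163298) = 0.889791
y(1.22) ≈ 0.8898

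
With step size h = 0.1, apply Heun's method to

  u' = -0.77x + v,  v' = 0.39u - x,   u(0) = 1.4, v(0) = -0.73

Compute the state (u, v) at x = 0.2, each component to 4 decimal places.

Heun on (u,v): k1 = f(x_n, state_n); k2 = f(x_n + h, state_n + h·k1); state_{n+1} = state_n + (h/2)·(k1 + k2).
0.000000: (1.400000, -0.730000)
  k1 = (-0.730000, 0.546000)
  predictor → (1.327000, -0.675400)
  k2 = (-0.752400, 0.417530)
  → (1.325880, -0.681824)
0.100000: (1.325880, -0.681824)
  k1 = (-0.758824, 0.417093)
  predictor → (1.249998, -0.640114)
  k2 = (-0.794114, 0.287499)
  → (1.248233, -0.646594)
(u(0.2), v(0.2)) ≈ (1.2482, -0.6466)

1.2482, -0.6466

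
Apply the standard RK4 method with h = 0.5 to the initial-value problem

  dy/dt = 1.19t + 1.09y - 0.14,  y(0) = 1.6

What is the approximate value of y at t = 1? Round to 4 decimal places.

5.3872

RK4: k1 = f(t_n, y_n); k2 = f(t_n + h/2, y_n + (h/2)·k1); k3 = f(t_n + h/2, y_n + (h/2)·k2); k4 = f(t_n + h, y_n + h·k3); y_{n+1} = y_n + (h/6)·(k1 + 2k2 + 2k3 + k4).
t=0.000000, y=1.600000:
  k1 = f(0.000000, 1.600000) = 1.604000
  k2 = f(0.250000, 2.001000) = 2.338590
  k3 = f(0.250000, 2.184648) = 2.538766
  k4 = f(0.500000, 2.869383) = 3.582627
  y ← 1.600000 + (0.5/6)·(k1 + 2k2 + 2k3 + k4) = 2.845112
t=0.500000, y=2.845112:
  k1 = f(0.500000, 2.845112) = 3.556172
  k2 = f(0.750000, 3.734154) = 4.822728
  k3 = f(0.750000, 4.050794) = 5.167865
  k4 = f(1.000000, 5.429044) = 6.967658
  y ← 2.845112 + (0.5/6)·(k1 + 2k2 + 2k3 + k4) = 5.387196
y(1) ≈ 5.3872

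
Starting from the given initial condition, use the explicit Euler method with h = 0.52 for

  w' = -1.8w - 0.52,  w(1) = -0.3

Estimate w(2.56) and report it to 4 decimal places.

-0.2889

Euler: w_{n+1} = w_n + h·f(t_n, w_n).
t=1.000000, w=-0.300000: f=0.020000 → w ← -0.300000 + 0.52·0.020000 = -0.289600
t=1.520000, w=-0.289600: f=0.001280 → w ← -0.289600 + 0.52·0.001280 = -0.288934
t=2.040000, w=-0.288934: f=0.000082 → w ← -0.288934 + 0.52·0.000082 = -0.288892
w(2.56) ≈ -0.2889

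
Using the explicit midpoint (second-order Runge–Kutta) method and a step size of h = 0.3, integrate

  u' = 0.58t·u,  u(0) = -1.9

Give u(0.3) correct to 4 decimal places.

-1.9496

Midpoint: k1 = f(t_n, u_n); k2 = f(t_n + h/2, u_n + (h/2)·k1); u_{n+1} = u_n + h·k2.
t=0.000000, u=-1.900000:
  k1 = f(0.000000, -1.900000) = 0.000000
  k2 = f(0.150000, -1.900000) = -0.165300
  u ← -1.900000 + 0.3·(-0.165300) = -1.949590
u(0.3) ≈ -1.9496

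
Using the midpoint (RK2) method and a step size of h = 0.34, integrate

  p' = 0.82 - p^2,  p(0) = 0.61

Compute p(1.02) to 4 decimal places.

Midpoint: k1 = f(x_n, p_n); k2 = f(x_n + h/2, p_n + (h/2)·k1); p_{n+1} = p_n + h·k2.
x=0.000000, p=0.610000:
  k1 = f(0.000000, 0.610000) = 0.447900
  k2 = f(0.170000, 0.686143) = 0.349208
  p ← 0.610000 + 0.34·0.349208 = 0.728731
x=0.340000, p=0.728731:
  k1 = f(0.340000, 0.728731) = 0.288952
  k2 = f(0.510000, 0.777852) = 0.214946
  p ← 0.728731 + 0.34·0.214946 = 0.801812
x=0.680000, p=0.801812:
  k1 = f(0.680000, 0.801812) = 0.177097
  k2 = f(0.850000, 0.831919) = 0.127911
  p ← 0.801812 + 0.34·0.127911 = 0.845302
p(1.02) ≈ 0.8453

0.8453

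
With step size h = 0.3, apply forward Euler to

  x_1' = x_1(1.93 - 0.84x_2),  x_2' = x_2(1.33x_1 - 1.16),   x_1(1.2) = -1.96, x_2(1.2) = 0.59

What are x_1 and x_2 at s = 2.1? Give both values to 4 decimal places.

-7.0348, -0.0407

Euler on (x_1,x_2): x_1_{n+1} = x_1_n + h·x_1', x_2_{n+1} = x_2_n + h·x_2'.
1.200000: (-1.960000, 0.590000); f=(-2.811424, -2.222412) → (-2.803427, -0.076724)
1.500000: (-2.803427, -0.076724); f=(-5.591289, 0.375068) → (-4.480814, 0.035797)
1.800000: (-4.480814, 0.035797); f=(-8.513236, -0.254854) → (-7.034785, -0.040660)
(x_1(2.1), x_2(2.1)) ≈ (-7.0348, -0.0407)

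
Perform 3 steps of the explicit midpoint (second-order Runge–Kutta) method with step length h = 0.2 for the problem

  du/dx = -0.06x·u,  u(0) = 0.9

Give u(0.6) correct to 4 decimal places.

0.8903

Midpoint: k1 = f(x_n, u_n); k2 = f(x_n + h/2, u_n + (h/2)·k1); u_{n+1} = u_n + h·k2.
x=0.000000, u=0.900000:
  k1 = f(0.000000, 0.900000) = 0.000000
  k2 = f(0.100000, 0.900000) = -0.005400
  u ← 0.900000 + 0.2·(-0.005400) = 0.898920
x=0.200000, u=0.898920:
  k1 = f(0.200000, 0.898920) = -0.010787
  k2 = f(0.300000, 0.897841) = -0.016161
  u ← 0.898920 + 0.2·(-0.016161) = 0.895688
x=0.400000, u=0.895688:
  k1 = f(0.400000, 0.895688) = -0.021497
  k2 = f(0.500000, 0.893538) = -0.026806
  u ← 0.895688 + 0.2·(-0.026806) = 0.890327
u(0.6) ≈ 0.8903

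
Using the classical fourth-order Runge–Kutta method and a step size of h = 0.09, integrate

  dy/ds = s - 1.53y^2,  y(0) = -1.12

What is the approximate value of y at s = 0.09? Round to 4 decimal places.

-1.3197

RK4: k1 = f(s_n, y_n); k2 = f(s_n + h/2, y_n + (h/2)·k1); k3 = f(s_n + h/2, y_n + (h/2)·k2); k4 = f(s_n + h, y_n + h·k3); y_{n+1} = y_n + (h/6)·(k1 + 2k2 + 2k3 + k4).
s=0.000000, y=-1.120000:
  k1 = f(0.000000, -1.120000) = -1.919232
  k2 = f(0.045000, -1.206365) = -2.181636
  k3 = f(0.045000, -1.218174) = -2.225439
  k4 = f(0.090000, -1.320289) = -2.577041
  y ← -1.120000 + (0.09/6)·(k1 + 2k2 + 2k3 + k4) = -1.319656
y(0.09) ≈ -1.3197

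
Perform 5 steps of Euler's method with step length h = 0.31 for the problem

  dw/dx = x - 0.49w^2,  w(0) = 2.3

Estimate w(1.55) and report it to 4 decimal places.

Euler: w_{n+1} = w_n + h·f(x_n, w_n).
x=0.000000, w=2.300000: f=-2.592100 → w ← 2.300000 + 0.31·(-2.592100) = 1.496449
x=0.310000, w=1.496449: f=-0.787286 → w ← 1.496449 + 0.31·(-0.787286) = 1.252390
x=0.620000, w=1.252390: f=-0.148556 → w ← 1.252390 + 0.31·(-0.148556) = 1.206338
x=0.930000, w=1.206338: f=0.216927 → w ← 1.206338 + 0.31·0.216927 = 1.273585
x=1.240000, w=1.273585: f=0.445210 → w ← 1.273585 + 0.31·0.445210 = 1.411601
w(1.55) ≈ 1.4116

1.4116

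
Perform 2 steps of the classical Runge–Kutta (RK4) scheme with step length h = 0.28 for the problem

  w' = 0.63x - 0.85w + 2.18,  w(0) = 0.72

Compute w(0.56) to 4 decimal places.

1.5035

RK4: k1 = f(x_n, w_n); k2 = f(x_n + h/2, w_n + (h/2)·k1); k3 = f(x_n + h/2, w_n + (h/2)·k2); k4 = f(x_n + h, w_n + h·k3); w_{n+1} = w_n + (h/6)·(k1 + 2k2 + 2k3 + k4).
x=0.000000, w=0.720000:
  k1 = f(0.000000, 0.720000) = 1.568000
  k2 = f(0.140000, 0.939520) = 1.469608
  k3 = f(0.140000, 0.925745) = 1.481317
  k4 = f(0.280000, 1.134769) = 1.391847
  w ← 0.720000 + (0.28/6)·(k1 + 2k2 + 2k3 + k4) = 1.133546
x=0.280000, w=1.133546:
  k1 = f(0.280000, 1.133546) = 1.392886
  k2 = f(0.420000, 1.328550) = 1.315333
  k3 = f(0.420000, 1.317692) = 1.324561
  k4 = f(0.560000, 1.504423) = 1.254040
  w ← 1.133546 + (0.28/6)·(k1 + 2k2 + 2k3 + k4) = 1.503459
w(0.56) ≈ 1.5035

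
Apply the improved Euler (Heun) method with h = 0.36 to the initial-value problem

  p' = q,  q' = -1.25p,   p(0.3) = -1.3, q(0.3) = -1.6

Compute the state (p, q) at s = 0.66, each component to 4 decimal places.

-1.7707, -0.8854

Heun on (p,q): k1 = f(s_n, state_n); k2 = f(s_n + h, state_n + h·k1); state_{n+1} = state_n + (h/2)·(k1 + k2).
0.300000: (-1.300000, -1.600000)
  k1 = (-1.600000, 1.625000)
  predictor → (-1.876000, -1.015000)
  k2 = (-1.015000, 2.345000)
  → (-1.770700, -0.885400)
(p(0.66), q(0.66)) ≈ (-1.7707, -0.8854)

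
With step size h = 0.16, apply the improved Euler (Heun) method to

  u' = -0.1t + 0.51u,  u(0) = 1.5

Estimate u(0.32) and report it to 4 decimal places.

1.7603

Heun: k1 = f(t_n, u_n); k2 = f(t_n + h, u_n + h·k1); u_{n+1} = u_n + (h/2)·(k1 + k2).
t=0.000000, u=1.500000:
  k1 = f(0.000000, 1.500000) = 0.765000
  k2 = f(0.160000, 1.622400) = 0.811424
  u ← 1.500000 + (0.16/2)·(0.765000 + 0.811424) = 1.626114
t=0.160000, u=1.626114:
  k1 = f(0.160000, 1.626114) = 0.813318
  k2 = f(0.320000, 1.756245) = 0.863685
  u ← 1.626114 + (0.16/2)·(0.813318 + 0.863685) = 1.760274
u(0.32) ≈ 1.7603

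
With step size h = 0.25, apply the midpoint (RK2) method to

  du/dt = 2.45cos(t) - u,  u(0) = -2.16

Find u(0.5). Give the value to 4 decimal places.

Midpoint: k1 = f(t_n, u_n); k2 = f(t_n + h/2, u_n + (h/2)·k1); u_{n+1} = u_n + h·k2.
t=0.000000, u=-2.160000:
  k1 = f(0.000000, -2.160000) = 4.610000
  k2 = f(0.125000, -1.583750) = 4.014634
  u ← -2.160000 + 0.25·4.014634 = -1.156341
t=0.250000, u=-1.156341:
  k1 = f(0.250000, -1.156341) = 3.530177
  k2 = f(0.375000, -0.715069) = 2.994813
  u ← -1.156341 + 0.25·2.994813 = -0.407638
u(0.5) ≈ -0.4076

-0.4076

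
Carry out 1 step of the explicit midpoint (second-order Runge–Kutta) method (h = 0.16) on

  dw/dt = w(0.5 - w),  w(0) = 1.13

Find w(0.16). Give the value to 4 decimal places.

Midpoint: k1 = f(t_n, w_n); k2 = f(t_n + h/2, w_n + (h/2)·k1); w_{n+1} = w_n + h·k2.
t=0.000000, w=1.130000:
  k1 = f(0.000000, 1.130000) = -0.711900
  k2 = f(0.080000, 1.073048) = -0.614908
  w ← 1.130000 + 0.16·(-0.614908) = 1.031615
w(0.16) ≈ 1.0316

1.0316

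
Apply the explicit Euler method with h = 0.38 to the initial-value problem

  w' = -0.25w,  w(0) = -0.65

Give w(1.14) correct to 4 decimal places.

-0.4818

Euler: w_{n+1} = w_n + h·f(t_n, w_n).
t=0.000000, w=-0.650000: f=0.162500 → w ← -0.650000 + 0.38·0.162500 = -0.588250
t=0.380000, w=-0.588250: f=0.147063 → w ← -0.588250 + 0.38·0.147063 = -0.532366
t=0.760000, w=-0.532366: f=0.133092 → w ← -0.532366 + 0.38·0.133092 = -0.481791
w(1.14) ≈ -0.4818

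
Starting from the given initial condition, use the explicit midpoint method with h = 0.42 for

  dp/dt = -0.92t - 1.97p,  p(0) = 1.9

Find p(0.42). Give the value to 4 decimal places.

Midpoint: k1 = f(t_n, p_n); k2 = f(t_n + h/2, p_n + (h/2)·k1); p_{n+1} = p_n + h·k2.
t=0.000000, p=1.900000:
  k1 = f(0.000000, 1.900000) = -3.743000
  k2 = f(0.210000, 1.113970) = -2.387721
  p ← 1.900000 + 0.42·(-2.387721) = 0.897157
p(0.42) ≈ 0.8972

0.8972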